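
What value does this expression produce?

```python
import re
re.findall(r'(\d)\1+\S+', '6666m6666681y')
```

['6']

The backreference `\1` re-matches whatever the first group consumed, character for character.
`findall` collects group 1 from the one match (1 total).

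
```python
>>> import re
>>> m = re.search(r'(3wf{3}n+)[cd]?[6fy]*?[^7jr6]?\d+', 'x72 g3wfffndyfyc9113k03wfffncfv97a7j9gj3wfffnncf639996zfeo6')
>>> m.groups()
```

Pattern: the literal '3w', then exactly 3 of the literal 'f', then one or more of a literal 'n' (captured); then optionally one of [cd], then zero or more of one of [6fy] (lazy), then optionally any character except [7jr6]; then one or more of a digit.
`search` walks the string left to right and returns the first match it finds.
The match spans [5:20] → '3wfffndyfyc9113'.
Captured: group 1 = '3wfffn'.

('3wfffn',)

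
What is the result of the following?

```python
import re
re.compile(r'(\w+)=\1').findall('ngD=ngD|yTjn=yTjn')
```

['ngD', 'yTjn']

`\1` has to match the exact text group 1 already captured.
Scanning left to right: at [0:7] match 'ngD=ngD', group 1 = 'ngD'; at [8:17] match 'yTjn=yTjn', group 1 = 'yTjn'.
Because there's exactly one group, `findall` drops the full match and keeps group 1 from each hit.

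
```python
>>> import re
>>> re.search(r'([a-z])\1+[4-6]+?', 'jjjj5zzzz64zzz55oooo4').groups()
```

('j',)

The backreference `\1` re-matches whatever the first group consumed, character for character.
Unlike `match`, `search` isn't anchored — it looks for the pattern anywhere in the string.
The match spans [0:5] → 'jjjj5'.
Captured: group 1 = 'j'.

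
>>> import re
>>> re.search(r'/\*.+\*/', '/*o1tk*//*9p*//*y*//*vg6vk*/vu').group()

The match spans [0:28] → '/*o1tk*//*9p*//*y*//*vg6vk*/'.

'/*o1tk*//*9p*//*y*//*vg6vk*/'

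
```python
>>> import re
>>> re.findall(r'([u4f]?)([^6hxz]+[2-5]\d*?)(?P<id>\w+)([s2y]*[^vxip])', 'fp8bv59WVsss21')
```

[('f', 'p8bv5', '9WVsss2', '1')]

Pattern: optionally one of [u4f] (captured); then one or more of any character except [6hxz], then a character in [2-5], then zero or more of a digit (lazy) (captured); then one or more of a word character (captured as 'id'); then zero or more of one of [s2y], then any character except [vxip] (captured).
Walking the string: at [0:14] match 'fp8bv59WVsss21', groups = ('f', 'p8bv5', '9WVsss2', '1').
Multiple groups make `findall` return tuples — one 4-tuple for the one match.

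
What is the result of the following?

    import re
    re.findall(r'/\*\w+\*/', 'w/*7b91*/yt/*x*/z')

`findall` yields the raw match text (2 of them) because the pattern has no groups.

['/*7b91*/', '/*x*/']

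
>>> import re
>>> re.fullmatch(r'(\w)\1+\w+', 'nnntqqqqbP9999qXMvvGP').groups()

('n',)

A backreference is literal: `\1` must see the identical characters the first group matched.
`re.fullmatch` is like wrapping the pattern in `^…$` (in single-line mode).
The match spans [0:21] → 'nnntqqqqbP9999qXMvvGP'.
Captured: group 1 = 'n'.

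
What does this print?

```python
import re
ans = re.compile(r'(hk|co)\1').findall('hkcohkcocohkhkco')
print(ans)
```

After group 1 captures some text, `\1` only succeeds where that same text appears again.
Matches: at [6:10] match 'coco', group 1 = 'co'; at [10:14] match 'hkhk', group 1 = 'hk'.
One capturing group, so `findall` returns just the captured substring from each match — 2 in all.

['co', 'hk']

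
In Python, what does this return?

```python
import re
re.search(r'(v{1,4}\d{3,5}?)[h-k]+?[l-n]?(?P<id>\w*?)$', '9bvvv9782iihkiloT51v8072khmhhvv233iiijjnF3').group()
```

'vvv9782iihkiloT51v8072khmhhvv233iiijjnF3'

The match spans [2:42] → 'vvv9782iihkiloT51v8072khmhhvv233iiijjnF3'.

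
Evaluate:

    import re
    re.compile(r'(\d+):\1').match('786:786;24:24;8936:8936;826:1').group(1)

A backreference is literal: `\1` must see the identical characters the first group matched.
`re.match` won't scan ahead — the pattern has to work from the very first character.
The match spans [0:7] → '786:786'.
Captured: group 1 = '786'.

'786'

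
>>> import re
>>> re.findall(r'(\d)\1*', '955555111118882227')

['9', '5', '1', '8', '2', '7']

`\1` has to match the exact text group 1 already captured.
Walking the string: at [0:1] match '9', group 1 = '9'; at [1:6] match '55555', group 1 = '5'; at [6:11] match '11111', group 1 = '1'; at [11:14] match '888', group 1 = '8'; at [14:17] match '222', group 1 = '2'; ….
One capturing group, so `findall` returns just the captured substring from each match — 6 in all.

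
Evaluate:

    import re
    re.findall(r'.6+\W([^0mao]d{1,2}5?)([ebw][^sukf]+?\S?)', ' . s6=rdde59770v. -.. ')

[('rdd', 'e59')]

A `+?`/`*?`/`{m,n}?` starts at its minimum and grows only as far as needed for what follows to match.
With 2 capturing groups, `findall` returns a 2-tuple per match.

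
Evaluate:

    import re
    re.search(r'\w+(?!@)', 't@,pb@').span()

(3, 4)

A negative assertion filters positions out without eating any characters.
`re.search` scans for the first position where the pattern succeeds.
The match spans [3:4] → 'p'.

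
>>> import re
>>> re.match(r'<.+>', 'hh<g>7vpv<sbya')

None

`re.match` only tries the pattern at the start of the string.
Here the pattern fails at index 0, so the call returns None.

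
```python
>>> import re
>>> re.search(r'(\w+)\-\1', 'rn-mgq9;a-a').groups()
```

('a',)

The match spans [8:11] → 'a-a'.
Captured: group 1 = 'a'.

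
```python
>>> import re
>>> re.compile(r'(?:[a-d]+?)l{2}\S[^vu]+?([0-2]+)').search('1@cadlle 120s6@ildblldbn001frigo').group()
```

The pattern matches one or more of a character in [a-d] (lazy) (non-capturing group); then exactly 2 of the literal 'l', then a non-whitespace character, then one or more of any character except [vu] (lazy); then one or more of a character in [0-2] (captured).
Unlike `match`, `search` isn't anchored — it looks for the pattern anywhere in the string.
The match spans [2:12] → 'cadlle 120'.
Captured: group 1 = '120'.

'cadlle 120'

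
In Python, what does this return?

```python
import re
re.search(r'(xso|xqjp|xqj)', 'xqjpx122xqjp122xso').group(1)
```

'xqjp'

`|` is ordered: at each position the engine commits to the first alternative that works.
`re.search` scans for the first position where the pattern succeeds.
The match spans [0:4] → 'xqjp'.
Captured: group 1 = 'xqjp'.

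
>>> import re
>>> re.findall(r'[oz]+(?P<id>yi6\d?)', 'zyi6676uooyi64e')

The pattern matches one or more of one of [oz]; then the literal 'yi6', then optionally a digit (captured as 'id').
Scanning left to right: at [0:5] match 'zyi66', group 1 = 'yi66'; at [8:14] match 'ooyi64', group 1 = 'yi64'.
Because there's exactly one group, `findall` drops the full match and keeps group 1 from each hit.

['yi66', 'yi64']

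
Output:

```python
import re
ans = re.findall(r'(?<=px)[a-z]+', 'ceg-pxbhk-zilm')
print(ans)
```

['bhk']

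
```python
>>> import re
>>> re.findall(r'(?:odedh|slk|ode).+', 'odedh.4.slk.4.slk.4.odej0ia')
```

['odedh.4.slk.4.slk.4.odej0ia']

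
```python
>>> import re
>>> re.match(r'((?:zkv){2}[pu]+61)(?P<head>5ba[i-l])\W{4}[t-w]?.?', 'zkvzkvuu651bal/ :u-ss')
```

None

This matches the literal 'zkv' repeated 2 times, then one or more of one of [pu], then the literal '61' (captured); then the literal '5ba', then a character in [i-l] (captured as 'head'); then exactly 4 of a non-word character, then optionally a character in [t-w], then optionally any character.
`re.match` won't scan ahead — the pattern has to work from the very first character.
Here the pattern fails at index 0, so the call returns None.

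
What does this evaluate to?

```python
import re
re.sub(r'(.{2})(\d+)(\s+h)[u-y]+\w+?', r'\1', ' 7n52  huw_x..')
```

With the lazy modifier that quantifier settles for the fewest repetitions that let the rest of the pattern succeed (the atoms after it are unaffected and can still be greedy).
Each match is replaced using the text its own group 1 captured.

' 7nx..'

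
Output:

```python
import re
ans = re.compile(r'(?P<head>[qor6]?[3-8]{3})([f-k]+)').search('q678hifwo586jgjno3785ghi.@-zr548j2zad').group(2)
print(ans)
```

The match spans [0:7] → 'q678hif'.
Captured: group 1 = 'q678', group 2 = 'hif'.

hif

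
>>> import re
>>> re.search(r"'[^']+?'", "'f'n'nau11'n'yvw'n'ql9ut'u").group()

"'f'"

Unlike `match`, `search` isn't anchored — it looks for the pattern anywhere in the string.
The match spans [0:3] → "'f'".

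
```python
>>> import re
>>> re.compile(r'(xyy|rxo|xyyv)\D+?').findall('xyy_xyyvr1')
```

`|` is ordered: at each position the engine commits to the first alternative that works.
Matches: at [0:4] match 'xyy_', group 1 = 'xyy'; at [4:8] match 'xyyv', group 1 = 'xyy'.
With a single group, `findall` returns only what that group captured — 2 items.

['xyy', 'xyy']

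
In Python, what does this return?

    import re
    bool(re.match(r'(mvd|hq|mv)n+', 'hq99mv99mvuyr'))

`match` is anchored at position 0; if the pattern doesn't fit there, it returns None.
Here the pattern fails at index 0, so the call returns None, and `bool(None)` is False.

False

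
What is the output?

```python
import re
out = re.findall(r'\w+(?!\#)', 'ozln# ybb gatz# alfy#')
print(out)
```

The negative lookahead/lookbehind blocks any match where the forbidden context is present.
Walking the string: at [0:3] → 'ozl'; at [6:9] → 'ybb'; at [10:13] → 'gat'; at [16:19] → 'alf'.
With no groups in the pattern, `findall` gives back each whole match — 4 here.

['ozl', 'ybb', 'gat', 'alf']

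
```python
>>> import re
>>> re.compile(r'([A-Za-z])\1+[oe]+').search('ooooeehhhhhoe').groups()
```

('o',)

The match spans [0:6] → 'ooooee'.
Captured: group 1 = 'o'.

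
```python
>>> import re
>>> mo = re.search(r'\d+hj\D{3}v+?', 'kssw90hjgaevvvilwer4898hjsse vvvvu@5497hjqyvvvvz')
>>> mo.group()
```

Pattern: one or more of a digit, then the literal 'hj', then exactly 3 of a non-digit; then one or more of a literal 'v' (lazy).
`re.search` scans for the first position where the pattern succeeds.
The match spans [4:12] → '90hjgaev'.

'90hjgaev'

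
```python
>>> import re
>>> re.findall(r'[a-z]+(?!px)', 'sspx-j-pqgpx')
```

['sspx', 'j', 'pqgpx']

A negative assertion filters positions out without eating any characters.
No capturing groups, so `findall` returns the 3 full match strings.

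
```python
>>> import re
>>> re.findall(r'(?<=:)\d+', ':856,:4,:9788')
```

The positive lookaround only admits positions where the adjacent text matches; those characters stay outside the span.
Matches: at [1:4] → '856'; at [6:7] → '4'; at [9:13] → '9788'.
With no groups in the pattern, `findall` gives back each whole match — 3 here.

['856', '4', '9788']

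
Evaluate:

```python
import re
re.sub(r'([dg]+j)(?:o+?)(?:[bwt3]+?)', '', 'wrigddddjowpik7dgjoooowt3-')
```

'wripik7t3-'

A `+?`/`*?`/`{m,n}?` starts at its minimum and grows only as far as needed for what follows to match.
Every occurrence is swapped for ''.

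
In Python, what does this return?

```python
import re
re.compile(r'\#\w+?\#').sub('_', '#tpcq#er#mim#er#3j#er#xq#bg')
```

'_er_er_er_bg'

Each match is replaced by '_'.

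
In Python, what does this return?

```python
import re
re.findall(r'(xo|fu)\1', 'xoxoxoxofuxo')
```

`\1` is not a pattern — it's the concrete string captured by group 1, re-applied verbatim.
Scanning left to right: at [0:4] match 'xoxo', group 1 = 'xo'; at [4:8] match 'xoxo', group 1 = 'xo'.
Because there's exactly one group, `findall` drops the full match and keeps group 1 from each hit.

['xo', 'xo']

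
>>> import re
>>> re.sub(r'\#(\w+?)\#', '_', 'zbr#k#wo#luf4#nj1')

Each match is replaced by '_'.

'zbr_wo_nj1'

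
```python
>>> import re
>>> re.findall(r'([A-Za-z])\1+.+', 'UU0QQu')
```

['U']

A backreference is literal: `\1` must see the identical characters the first group matched.
Walking the string: at [0:6] match 'UU0QQu', group 1 = 'U'.
`findall` collects group 1 from the one match (1 total).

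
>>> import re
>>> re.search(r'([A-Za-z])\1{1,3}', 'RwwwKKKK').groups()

('w',)

`\1` is not a pattern — it's the concrete string captured by group 1, re-applied verbatim.
`re.search` scans for the first position where the pattern succeeds.
The match spans [1:4] → 'www'.
Captured: group 1 = 'w'.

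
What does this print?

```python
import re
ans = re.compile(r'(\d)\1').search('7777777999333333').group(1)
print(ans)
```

7

The match spans [0:2] → '77'.
Captured: group 1 = '7'.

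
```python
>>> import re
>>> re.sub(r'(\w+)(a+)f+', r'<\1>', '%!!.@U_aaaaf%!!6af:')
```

'%!!.@<U_aaa>%!!<6>:'

Each match is replaced using the text its own group 1 captured.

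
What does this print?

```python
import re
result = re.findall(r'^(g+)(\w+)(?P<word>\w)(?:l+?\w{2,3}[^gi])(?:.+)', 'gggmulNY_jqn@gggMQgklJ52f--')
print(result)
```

`findall` packs the 3 group values into a tuple for every match.

[('ggg', 'm', 'u')]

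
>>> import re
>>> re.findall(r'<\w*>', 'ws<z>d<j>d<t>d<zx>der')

Scanning left to right: at [2:5] → '<z>'; at [6:9] → '<j>'; at [10:13] → '<t>'; at [14:18] → '<zx>'.
`findall` yields the raw match text (4 of them) because the pattern has no groups.

['<z>', '<j>', '<t>', '<zx>']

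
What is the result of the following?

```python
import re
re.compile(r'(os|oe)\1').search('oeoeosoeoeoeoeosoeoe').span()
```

(0, 4)

After group 1 captures some text, `\1` only succeeds where that same text appears again.
`search` walks the string left to right and returns the first match it finds.
The match spans [0:4] → 'oeoe'.
Captured: group 1 = 'oe'.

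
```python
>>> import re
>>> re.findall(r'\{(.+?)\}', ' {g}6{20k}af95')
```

['g', '20k']

With the lazy modifier that quantifier settles for the fewest repetitions that let the rest of the pattern succeed (the atoms after it are unaffected and can still be greedy).
Because there's exactly one group, `findall` drops the full match and keeps group 1 from each hit.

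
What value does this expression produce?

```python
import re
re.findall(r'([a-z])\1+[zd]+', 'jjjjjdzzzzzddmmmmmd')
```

['j', 'm']

`\1` has to match the exact text group 1 already captured.
One capturing group, so `findall` returns just the captured substring from each match — 2 in all.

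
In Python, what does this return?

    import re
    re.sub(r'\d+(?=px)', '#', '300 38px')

'300 #px'

The lookaround is zero-width — it requires the adjacent text to match without consuming it, so the asserted text isn't part of the match.
Matches: at [4:6] → '38'.
Every occurrence is swapped for '#'.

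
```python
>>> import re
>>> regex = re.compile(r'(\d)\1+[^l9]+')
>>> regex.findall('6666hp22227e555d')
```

['6']

`\1` is not a pattern — it's the concrete string captured by group 1, re-applied verbatim.
Scanning left to right: at [0:16] match '6666hp22227e555d', group 1 = '6'.
`findall` collects group 1 from the one match (1 total).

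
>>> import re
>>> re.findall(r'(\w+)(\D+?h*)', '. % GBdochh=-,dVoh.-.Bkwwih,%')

[('GBdochh', '='), ('dVoh', '.'), ('Bkwwih', ',')]

This matches one or more of a word character (captured); then one or more of a non-digit (lazy), then zero or more of a literal 'h' (captured).
Lazy quantifiers expand one character at a time until the remainder of the pattern can match.
Matches: at [4:12] match 'GBdochh=', groups = ('GBdochh', '='); at [14:19] match 'dVoh.', groups = ('dVoh', '.'); at [21:28] match 'Bkwwih,', groups = ('Bkwwih', ',').
Multiple groups make `findall` return tuples — one 2-tuple for each match.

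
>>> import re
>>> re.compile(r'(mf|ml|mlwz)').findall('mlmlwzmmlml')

['ml', 'ml', 'ml', 'ml']

Alternation isn't longest-match — the leftmost alternative that fits at this position is chosen.
Matches: at [0:2] match 'ml', group 1 = 'ml'; at [2:4] match 'ml', group 1 = 'ml'; at [7:9] match 'ml', group 1 = 'ml'; at [9:11] match 'ml', group 1 = 'ml'.
One capturing group, so `findall` returns just the captured substring from each match — 4 in all.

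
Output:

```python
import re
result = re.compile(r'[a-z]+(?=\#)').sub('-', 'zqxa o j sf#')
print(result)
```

The positive lookaround only admits positions where the adjacent text matches; those characters stay outside the span.
Matches: at [9:11] → 'sf'.
`sub` substitutes '-' at each match site.

zqxa o j -#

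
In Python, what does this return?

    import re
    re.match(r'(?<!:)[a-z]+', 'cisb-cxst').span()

(0, 4)

`re.match` only tries the pattern at the start of the string.
The match spans [0:4] → 'cisb'.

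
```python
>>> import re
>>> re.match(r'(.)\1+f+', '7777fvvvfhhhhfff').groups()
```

('7',)

The match spans [0:5] → '7777f'.
Captured: group 1 = '7'.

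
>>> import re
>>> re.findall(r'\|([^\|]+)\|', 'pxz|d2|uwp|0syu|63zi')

['d2', '0syu']

Walking the string: at [3:7] match '|d2|', group 1 = 'd2'; at [10:16] match '|0syu|', group 1 = '0syu'.
With a single group, `findall` returns only what that group captured — 2 items.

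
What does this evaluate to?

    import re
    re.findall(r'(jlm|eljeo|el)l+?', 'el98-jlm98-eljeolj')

Matches: at [11:17] match 'eljeol', group 1 = 'eljeo'.
One capturing group, so `findall` returns just the captured substring from the one match — 1 in all.

['eljeo']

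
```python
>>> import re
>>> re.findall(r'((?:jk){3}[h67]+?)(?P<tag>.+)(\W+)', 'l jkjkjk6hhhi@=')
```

[('jkjkjk6', 'hhhi@', '=')]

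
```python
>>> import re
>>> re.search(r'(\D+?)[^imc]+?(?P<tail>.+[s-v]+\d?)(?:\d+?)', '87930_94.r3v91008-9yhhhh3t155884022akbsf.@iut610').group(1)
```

This matches one or more of a non-digit (lazy) (captured); then one or more of any character except [imc] (lazy); then one or more of any character, then one or more of a character in [s-v], then optionally a digit (captured as 'tail'); then one or more of a digit (lazy) (non-capturing group).
A non-greedy quantifier consumes as few characters as it can — just enough that the remainder of the pattern still matches from where it stops; whatever follows it matches normally.
`re.search` scans for the first position where the pattern succeeds.
The match spans [5:47] → '_94.r3v91008-9yhhhh3t155884022akbsf.@iut61'.
Captured: group 1 = '_', group 2 = '4.r3v91008-9yhhhh3t155884022akbsf.@iut6'.

'_'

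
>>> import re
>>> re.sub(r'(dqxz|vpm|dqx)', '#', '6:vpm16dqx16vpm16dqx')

'6:#16#16#16#'

Matches: at [2:5] → 'vpm'; at [7:10] → 'dqx'; at [12:15] → 'vpm'; at [17:20] → 'dqx'.
Each match is replaced by '#'.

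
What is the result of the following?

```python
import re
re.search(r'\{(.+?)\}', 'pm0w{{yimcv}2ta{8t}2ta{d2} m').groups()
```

Unlike `match`, `search` isn't anchored — it looks for the pattern anywhere in the string.
The match spans [4:12] → '{{yimcv}'.
Captured: group 1 = '{yimcv'.

('{yimcv',)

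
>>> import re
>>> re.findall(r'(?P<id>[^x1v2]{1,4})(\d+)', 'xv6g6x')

[('6g', '6')]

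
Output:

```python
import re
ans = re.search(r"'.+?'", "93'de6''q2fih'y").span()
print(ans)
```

(2, 7)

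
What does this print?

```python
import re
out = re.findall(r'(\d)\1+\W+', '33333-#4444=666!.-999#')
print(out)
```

['3', '4', '6', '9']

A backreference is literal: `\1` must see the identical characters the first group matched.
Walking the string: at [0:7] match '33333-#', group 1 = '3'; at [7:12] match '4444=', group 1 = '4'; at [12:18] match '666!.-', group 1 = '6'; at [18:22] match '999#', group 1 = '9'.
`findall` collects group 1 from each match (4 total).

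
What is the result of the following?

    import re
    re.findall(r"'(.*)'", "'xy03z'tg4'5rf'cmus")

["xy03z'tg4'5rf"]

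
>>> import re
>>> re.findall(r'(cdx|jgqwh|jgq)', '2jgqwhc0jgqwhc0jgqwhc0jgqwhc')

Branches in `(...|...)` are attempted left-to-right; the first branch that allows the whole pattern to succeed is taken.
Scanning left to right: at [1:6] match 'jgqwh', group 1 = 'jgqwh'; at [8:13] match 'jgqwh', group 1 = 'jgqwh'; at [15:20] match 'jgqwh', group 1 = 'jgqwh'; at [22:27] match 'jgqwh', group 1 = 'jgqwh'.
`findall` collects group 1 from each match (4 total).

['jgqwh', 'jgqwh', 'jgqwh', 'jgqwh']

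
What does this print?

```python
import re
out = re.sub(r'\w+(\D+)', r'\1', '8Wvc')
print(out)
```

c

This matches one or more of a word character; then one or more of a non-digit (captured).
Matches: at [0:4] → '8Wvc'.
`\1` in the replacement pulls in group 1's text for each match.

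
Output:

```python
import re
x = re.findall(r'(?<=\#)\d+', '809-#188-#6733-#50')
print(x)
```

['188', '6733', '50']

The positive lookaround only admits positions where the adjacent text matches; those characters stay outside the span.
No capturing groups, so `findall` returns the 3 full match strings.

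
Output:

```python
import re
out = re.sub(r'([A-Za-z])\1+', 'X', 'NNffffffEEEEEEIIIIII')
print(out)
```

The backreference `\1` re-matches whatever the first group consumed, character for character.
Matches: at [0:2] → 'NN'; at [2:8] → 'ffffff'; at [8:14] → 'EEEEEE'; at [14:20] → 'IIIIII'.
Each match is replaced by 'X'.

XXXX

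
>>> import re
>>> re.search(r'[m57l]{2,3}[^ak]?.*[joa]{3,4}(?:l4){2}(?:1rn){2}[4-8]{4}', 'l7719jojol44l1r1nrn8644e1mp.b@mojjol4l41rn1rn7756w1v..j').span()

Pattern: 2 to 3 of one of [m57l], then optionally any character except [ak], then zero or more of any character; then 3 to 4 of one of [joa]; then the literal 'l4' repeated 2 times, then the literal '1rn' repeated 2 times, then exactly 4 of a character in [4-8].
Unlike `match`, `search` isn't anchored — it looks for the pattern anywhere in the string.
The match spans [0:49] → 'l7719jojol44l1r1nrn8644e1mp.b@mojjol4l41rn1rn7756'.

(0, 49)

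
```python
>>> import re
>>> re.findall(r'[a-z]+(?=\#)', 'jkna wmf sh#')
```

Because the assertion is zero-width, the text it checks is not consumed and won't appear in the result.
Matches: at [9:11] → 'sh'.
`findall` yields the raw match text (1 of them) because the pattern has no groups.

['sh']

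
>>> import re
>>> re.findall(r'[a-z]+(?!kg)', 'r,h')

Because the assertion is negative and zero-width, positions next to the forbidden text are skipped.
Matches: at [0:1] → 'r'; at [2:3] → 'h'.
Since nothing is captured, `findall` lists the 2 matched substrings directly.

['r', 'h']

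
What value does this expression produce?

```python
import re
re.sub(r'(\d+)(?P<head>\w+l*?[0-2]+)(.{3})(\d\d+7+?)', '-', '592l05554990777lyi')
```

Pattern: one or more of a digit (captured); then one or more of a word character, then zero or more of a literal 'l' (lazy), then one or more of a character in [0-2] (captured as 'head'); then exactly 3 of any character (captured); then a digit, then one or more of a digit, then one or more of a literal '7' (lazy) (captured).
Matches: at [0:15] → '592l05554990777'.
`sub` substitutes '-' at each match site.

'-lyi'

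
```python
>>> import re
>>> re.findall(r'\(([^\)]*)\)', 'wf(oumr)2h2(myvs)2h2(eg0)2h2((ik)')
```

['oumr', 'myvs', 'eg0', '(ik']

Scanning left to right: at [2:8] match '(oumr)', group 1 = 'oumr'; at [11:17] match '(myvs)', group 1 = 'myvs'; at [20:25] match '(eg0)', group 1 = 'eg0'; at [28:33] match '((ik)', group 1 = '(ik'.
One capturing group, so `findall` returns just the captured substring from each match — 4 in all.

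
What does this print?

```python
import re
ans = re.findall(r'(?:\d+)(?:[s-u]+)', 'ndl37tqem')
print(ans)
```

Pattern: one or more of a digit (non-capturing group); then one or more of a character in [s-u] (non-capturing group).
Scanning left to right: at [3:6] → '37t'.
With no groups in the pattern, `findall` gives back each whole match — 1 here.

['37t']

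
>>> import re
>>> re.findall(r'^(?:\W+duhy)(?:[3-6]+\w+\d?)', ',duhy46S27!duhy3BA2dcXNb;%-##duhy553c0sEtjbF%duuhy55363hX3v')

This matches anchored at the start of the string; then one or more of a non-word character, then the literal 'du', then the literal 'hy' (non-capturing group); then one or more of a character in [3-6], then one or more of a word character, then optionally a digit (non-capturing group).
Matches: at [0:10] → ',duhy46S27'.
`findall` yields the raw match text (1 of them) because the pattern has no groups.

[',duhy46S27']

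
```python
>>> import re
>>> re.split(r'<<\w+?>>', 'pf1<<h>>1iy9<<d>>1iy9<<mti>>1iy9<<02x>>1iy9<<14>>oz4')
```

Matches to split on: at [3:8] → '<<h>>'; at [12:17] → '<<d>>'; at [21:28] → '<<mti>>'; at [32:39] → '<<02x>>'; at [43:49] → '<<14>>'.
The string is cut at each match, leaving 6 pieces.

['pf1', '1iy9', '1iy9', '1iy9', '1iy9', 'oz4']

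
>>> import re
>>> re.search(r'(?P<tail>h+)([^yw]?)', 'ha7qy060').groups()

('h', 'a')

The match spans [0:2] → 'ha'.
Captured: group 1 = 'h', group 2 = 'a'.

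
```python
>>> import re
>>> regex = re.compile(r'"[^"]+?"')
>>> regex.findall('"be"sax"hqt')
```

['"be"']

Walking the string: at [0:4] → '"be"'.
No capturing groups, so `findall` returns the 1 full match string.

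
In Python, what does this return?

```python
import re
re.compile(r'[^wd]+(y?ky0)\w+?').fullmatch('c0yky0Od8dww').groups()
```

('ky0',)

The match spans [0:12] → 'c0yky0Od8dww'.
Captured: group 1 = 'ky0'.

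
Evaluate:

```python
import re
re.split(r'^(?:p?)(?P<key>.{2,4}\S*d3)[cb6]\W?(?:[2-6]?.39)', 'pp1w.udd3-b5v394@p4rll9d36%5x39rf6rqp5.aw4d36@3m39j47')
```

`re.split` interleaves the captured-group text with the surrounding fragments.

['', 'p1w.udd3-b5v394@p4rll9d36%5x39rf6rqp5.aw4d3', 'j47']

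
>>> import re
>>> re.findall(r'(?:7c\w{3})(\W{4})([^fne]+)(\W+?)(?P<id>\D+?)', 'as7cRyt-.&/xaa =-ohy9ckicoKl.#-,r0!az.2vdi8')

[('-.&/', 'xaa =-ohy9ckicoKl.#-,r0', '!', 'a')]

The pattern matches the literal '7c', then exactly 3 of a word character (non-capturing group); then exactly 4 of a non-word character (captured); then one or more of any character except [fne] (captured); then one or more of a non-word character (lazy) (captured); then one or more of a non-digit (lazy) (captured as 'id').
Matches: at [2:36] match '7cRyt-.&/xaa =-ohy9ckicoKl.#-,r0!a', groups = ('-.&/', 'xaa =-ohy9ckicoKl.#-,r0', '!', 'a').
4 groups means the one result is a tuple of 4 captured strings — 1 here.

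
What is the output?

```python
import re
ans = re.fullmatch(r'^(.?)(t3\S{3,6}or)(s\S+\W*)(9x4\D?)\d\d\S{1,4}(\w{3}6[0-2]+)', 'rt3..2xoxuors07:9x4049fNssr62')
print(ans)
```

This matches anchored at the start of the string; then optionally any character (captured); then the literal 't3', then 3 to 6 of a non-whitespace character, then the literal 'or' (captured); then a literal 's', then one or more of a non-whitespace character, then zero or more of a non-word character (captured); then the literal '9x4', then optionally a non-digit (captured); then a digit, then a digit, then 1 to 4 of a non-whitespace character; then exactly 3 of a word character, then a literal '6', then one or more of a character in [0-2] (captured).
For `fullmatch`, every character of the input must be accounted for by the pattern.
Here there's no way to consume every character, so the call returns None.

None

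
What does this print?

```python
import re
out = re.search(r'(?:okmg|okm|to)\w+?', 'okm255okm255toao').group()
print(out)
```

okm2

`search` walks the string left to right and returns the first match it finds.
The match spans [0:4] → 'okm2'.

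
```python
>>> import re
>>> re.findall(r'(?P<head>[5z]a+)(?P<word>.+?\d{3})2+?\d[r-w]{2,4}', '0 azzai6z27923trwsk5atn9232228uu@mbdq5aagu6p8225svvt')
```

[('za', 'i6z279'), ('5a', 'tn923')]

This matches one of [5z], then one or more of a literal 'a' (captured as 'head'); then one or more of any character (lazy), then exactly 3 of a digit (captured as 'word'); then one or more of a literal '2' (lazy), then a digit, then 2 to 4 of a character in [r-w].
Lazy quantifiers expand one character at a time until the remainder of the pattern can match.
Scanning left to right: at [4:18] match 'zai6z27923trws', groups = ('za', 'i6z279'); at [19:32] match '5atn9232228uu', groups = ('5a', 'tn923').
Multiple groups make `findall` return tuples — one 2-tuple for each match.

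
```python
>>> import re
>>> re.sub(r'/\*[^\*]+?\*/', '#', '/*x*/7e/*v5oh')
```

Matches: at [0:5] → '/*x*/'.
Every occurrence is swapped for '#'.

'#7e/*v5oh'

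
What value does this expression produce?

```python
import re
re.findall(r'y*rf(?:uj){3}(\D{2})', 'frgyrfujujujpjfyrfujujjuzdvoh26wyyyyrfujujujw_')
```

['pj', 'w_']

Pattern: zero or more of the literal 'y', then the literal 'rf', then the literal 'uj' repeated 3 times; then exactly 2 of a non-digit (captured).
Scanning left to right: at [3:14] match 'yrfujujujpj', group 1 = 'pj'; at [32:46] match 'yyyyrfujujujw_', group 1 = 'w_'.
`findall` collects group 1 from each match (2 total).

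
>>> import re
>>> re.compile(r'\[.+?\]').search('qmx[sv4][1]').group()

Unlike `match`, `search` isn't anchored — it looks for the pattern anywhere in the string.
The match spans [3:8] → '[sv4]'.

'[sv4]'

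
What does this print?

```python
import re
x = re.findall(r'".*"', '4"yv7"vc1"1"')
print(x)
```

['"yv7"vc1"1"']

Matches: at [1:12] → '"yv7"vc1"1"'.
With no groups in the pattern, `findall` gives back each whole match — 1 here.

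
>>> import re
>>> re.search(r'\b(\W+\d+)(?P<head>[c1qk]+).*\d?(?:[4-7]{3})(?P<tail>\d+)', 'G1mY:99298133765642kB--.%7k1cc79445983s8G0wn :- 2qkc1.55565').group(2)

Pattern: a word boundary (`\b`, zero-width); then one or more of a non-word character, then one or more of a digit (captured); then one or more of one of [c1qk] (captured as 'head'); then zero or more of any character, then optionally a digit; then exactly 3 of a character in [4-7] (non-capturing group); then one or more of a digit (captured as 'tail').
Unlike `match`, `search` isn't anchored — it looks for the pattern anywhere in the string.
The match spans [4:59] → ':99298133765642kB--.%7k1cc79445983s8G0wn :- 2qkc1.55565'.
Captured: group 1 = ':99298133765642', group 2 = 'k', group 3 = '5'.

'k'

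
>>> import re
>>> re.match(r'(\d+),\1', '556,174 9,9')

None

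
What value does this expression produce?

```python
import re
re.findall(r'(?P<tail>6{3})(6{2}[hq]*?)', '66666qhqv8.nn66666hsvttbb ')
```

[('666', '66'), ('666', '66')]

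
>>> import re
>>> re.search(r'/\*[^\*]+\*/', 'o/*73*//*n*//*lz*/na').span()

The match spans [1:7] → '/*73*/'.

(1, 7)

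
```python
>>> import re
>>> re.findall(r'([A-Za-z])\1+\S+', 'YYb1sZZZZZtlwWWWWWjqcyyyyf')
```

['Y']

The backreference `\1` re-matches whatever the first group consumed, character for character.
Walking the string: at [0:26] match 'YYb1sZZZZZtlwWWWWWjqcyyyyf', group 1 = 'Y'.
One capturing group, so `findall` returns just the captured substring from the one match — 1 in all.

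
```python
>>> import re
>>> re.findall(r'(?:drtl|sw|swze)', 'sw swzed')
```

['sw', 'sw']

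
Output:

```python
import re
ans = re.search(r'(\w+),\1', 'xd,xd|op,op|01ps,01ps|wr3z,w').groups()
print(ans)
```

The backreference `\1` re-matches whatever the first group consumed, character for character.
`re.search` tries every starting position until one works.
The match spans [0:5] → 'xd,xd'.
Captured: group 1 = 'xd'.

('xd',)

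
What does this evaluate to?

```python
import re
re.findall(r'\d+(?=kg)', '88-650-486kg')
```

The `(?=…)`/`(?<=…)` assertion just peeks at neighbouring text; it doesn't advance the match position.
Scanning left to right: at [7:10] → '486'.
`findall` yields the raw match text (1 of them) because the pattern has no groups.

['486']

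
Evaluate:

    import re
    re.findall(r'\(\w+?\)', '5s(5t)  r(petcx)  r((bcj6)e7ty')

['(5t)', '(petcx)', '(bcj6)']

Walking the string: at [2:6] → '(5t)'; at [9:16] → '(petcx)'; at [20:26] → '(bcj6)'.
`findall` yields the raw match text (3 of them) because the pattern has no groups.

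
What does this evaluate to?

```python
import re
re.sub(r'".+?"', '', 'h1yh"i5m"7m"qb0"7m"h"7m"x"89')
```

Lazy quantifiers expand one character at a time until the remainder of the pattern can match.
Matches: at [4:9] → '"i5m"'; at [11:16] → '"qb0"'; at [18:21] → '"h"'; at [23:26] → '"x"'.
Every occurrence is swapped for ''.

'h1yh7m7m7m89'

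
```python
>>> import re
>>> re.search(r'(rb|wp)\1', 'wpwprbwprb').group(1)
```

'wp'

The backreference `\1` re-matches whatever the first group consumed, character for character.
`re.search` scans for the first position where the pattern succeeds.
The match spans [0:4] → 'wpwp'.
Captured: group 1 = 'wp'.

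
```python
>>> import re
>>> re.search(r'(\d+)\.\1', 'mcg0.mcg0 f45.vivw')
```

A backreference is literal: `\1` must see the identical characters the first group matched.
Here nothing in the string fits, so the call returns None.

None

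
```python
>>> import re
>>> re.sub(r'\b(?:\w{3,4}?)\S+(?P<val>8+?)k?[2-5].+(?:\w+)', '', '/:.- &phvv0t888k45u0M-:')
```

'/:.- &-:'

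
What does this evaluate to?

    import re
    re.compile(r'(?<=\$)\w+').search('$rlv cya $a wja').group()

Because the assertion is zero-width, the text it checks is not consumed and won't appear in the result.
`re.search` tries every starting position until one works.
The match spans [1:4] → 'rlv'.

'rlv'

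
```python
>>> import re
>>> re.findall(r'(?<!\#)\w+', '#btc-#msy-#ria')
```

Because the assertion is negative and zero-width, positions next to the forbidden text are skipped.
Walking the string: at [2:4] → 'tc'; at [7:9] → 'sy'; at [12:14] → 'ia'.
With no groups in the pattern, `findall` gives back each whole match — 3 here.

['tc', 'sy', 'ia']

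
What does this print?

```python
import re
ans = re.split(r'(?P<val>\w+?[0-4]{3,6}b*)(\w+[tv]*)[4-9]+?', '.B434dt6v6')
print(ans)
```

This matches one or more of a word character (lazy), then 3 to 6 of a character in [0-4], then zero or more of a literal 'b' (captured as 'val'); then one or more of a word character, then zero or more of one of [tv] (captured); then one or more of a character in [4-9] (lazy).
With a capturing group present, the delimiter's captured portion is kept in the result list.

['.', 'B434', 'dt6v', '']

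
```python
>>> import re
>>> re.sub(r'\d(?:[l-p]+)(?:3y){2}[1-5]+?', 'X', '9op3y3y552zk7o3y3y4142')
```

'X52zkX142'

Pattern: a digit; then one or more of a character in [l-p] (non-capturing group); then the literal '3y' repeated 2 times, then one or more of a character in [1-5] (lazy).
Lazy quantifiers expand one character at a time until the remainder of the pattern can match.
Matches: at [0:8] → '9op3y3y5'; at [12:19] → '7o3y3y4'.
`sub` substitutes 'X' at each match site.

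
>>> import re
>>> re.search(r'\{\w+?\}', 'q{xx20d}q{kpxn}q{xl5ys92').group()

The match spans [1:8] → '{xx20d}'.

'{xx20d}'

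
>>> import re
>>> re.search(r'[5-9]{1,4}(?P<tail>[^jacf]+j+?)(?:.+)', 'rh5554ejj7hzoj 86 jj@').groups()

('4ej',)

This matches 1 to 4 of a character in [5-9]; then one or more of any character except [jacf], then one or more of the literal 'j' (lazy) (captured as 'tail'); then one or more of any character (non-capturing group).
`re.search` scans for the first position where the pattern succeeds.
The match spans [2:21] → '5554ejj7hzoj 86 jj@'.
Captured: group 1 = '4ej'.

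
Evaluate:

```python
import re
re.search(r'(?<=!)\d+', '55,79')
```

None

Because the assertion is zero-width, the text it checks is not consumed and won't appear in the result.
Unlike `match`, `search` isn't anchored — it looks for the pattern anywhere in the string.
Here the pattern never matches, so the call returns None.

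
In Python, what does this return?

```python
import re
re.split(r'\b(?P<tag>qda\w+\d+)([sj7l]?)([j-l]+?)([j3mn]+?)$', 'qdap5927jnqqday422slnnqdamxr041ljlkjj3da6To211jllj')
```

['', 'qdap5927jnqqday422slnnqdamxr041ljlkjj3da6To211', 'j', 'll', 'j', '']

The group in the pattern means `split` returns the separators' captures alongside the pieces.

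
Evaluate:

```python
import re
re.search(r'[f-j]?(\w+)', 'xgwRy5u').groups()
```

The match spans [0:7] → 'xgwRy5u'.
Captured: group 1 = 'xgwRy5u'.

('xgwRy5u',)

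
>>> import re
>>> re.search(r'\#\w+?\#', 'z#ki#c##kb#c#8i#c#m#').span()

The match spans [1:5] → '#ki#'.

(1, 5)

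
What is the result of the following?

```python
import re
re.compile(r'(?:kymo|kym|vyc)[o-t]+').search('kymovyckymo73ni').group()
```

Unlike `match`, `search` isn't anchored — it looks for the pattern anywhere in the string.
The match spans [0:4] → 'kymo'.

'kymo'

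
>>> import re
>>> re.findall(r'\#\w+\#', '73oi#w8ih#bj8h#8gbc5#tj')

['#w8ih#', '#8gbc5#']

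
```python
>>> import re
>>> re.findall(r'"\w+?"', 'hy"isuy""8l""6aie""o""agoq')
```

['"isuy"', '"8l"', '"6aie"', '"o"']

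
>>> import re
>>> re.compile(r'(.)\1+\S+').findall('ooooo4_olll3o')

['o']

A backreference is literal: `\1` must see the identical characters the first group matched.
Walking the string: at [0:13] match 'ooooo4_olll3o', group 1 = 'o'.
Because there's exactly one group, `findall` drops the full match and keeps group 1 from the one hit.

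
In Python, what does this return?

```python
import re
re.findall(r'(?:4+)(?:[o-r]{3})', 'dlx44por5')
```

`findall` yields the raw match text (1 of them) because the pattern has no groups.

['44por']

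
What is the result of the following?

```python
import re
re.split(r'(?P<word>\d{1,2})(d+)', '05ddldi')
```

['', '05', 'dd', 'ldi']

The pattern matches 1 to 2 of a digit (captured as 'word'); then one or more of a literal 'd' (captured).
Matches to split on: at [0:4] → '05dd'.
Because the pattern has a capturing group, `split` also inserts each captured text between the pieces.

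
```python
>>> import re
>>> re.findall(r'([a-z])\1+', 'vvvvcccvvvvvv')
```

['v', 'c', 'v']

After group 1 captures some text, `\1` only succeeds where that same text appears again.
Walking the string: at [0:4] match 'vvvv', group 1 = 'v'; at [4:7] match 'ccc', group 1 = 'c'; at [7:13] match 'vvvvvv', group 1 = 'v'.
With a single group, `findall` returns only what that group captured — 3 items.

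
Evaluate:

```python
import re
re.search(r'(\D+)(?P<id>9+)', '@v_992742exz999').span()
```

(0, 5)

Pattern: one or more of a non-digit (captured); then one or more of a literal '9' (captured as 'id').
`re.search` scans for the first position where the pattern succeeds.
The match spans [0:5] → '@v_99'.
Captured: group 1 = '@v_', group 2 = '99'.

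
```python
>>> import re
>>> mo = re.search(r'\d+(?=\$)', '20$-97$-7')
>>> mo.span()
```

(0, 2)

The positive lookaround only admits positions where the adjacent text matches; those characters stay outside the span.
The match spans [0:2] → '20'.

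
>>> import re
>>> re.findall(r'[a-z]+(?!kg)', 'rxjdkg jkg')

Because the assertion is negative and zero-width, positions next to the forbidden text are skipped.
Scanning left to right: at [0:6] → 'rxjdkg'; at [7:10] → 'jkg'.
`findall` yields the raw match text (2 of them) because the pattern has no groups.

['rxjdkg', 'jkg']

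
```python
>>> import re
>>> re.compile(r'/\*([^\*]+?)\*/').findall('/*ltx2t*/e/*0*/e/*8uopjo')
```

['ltx2t', '0']

Scanning left to right: at [0:9] match '/*ltx2t*/', group 1 = 'ltx2t'; at [10:15] match '/*0*/', group 1 = '0'.
With a single group, `findall` returns only what that group captured — 2 items.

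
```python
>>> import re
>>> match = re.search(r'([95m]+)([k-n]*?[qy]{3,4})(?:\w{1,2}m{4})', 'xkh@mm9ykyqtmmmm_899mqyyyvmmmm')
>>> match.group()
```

This matches one or more of one of [95m] (captured); then zero or more of a character in [k-n] (lazy), then 3 to 4 of one of [qy] (captured); then 1 to 2 of a word character, then exactly 4 of the literal 'm' (non-capturing group).
The match spans [18:30] → '99mqyyyvmmmm'.

'99mqyyyvmmmm'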